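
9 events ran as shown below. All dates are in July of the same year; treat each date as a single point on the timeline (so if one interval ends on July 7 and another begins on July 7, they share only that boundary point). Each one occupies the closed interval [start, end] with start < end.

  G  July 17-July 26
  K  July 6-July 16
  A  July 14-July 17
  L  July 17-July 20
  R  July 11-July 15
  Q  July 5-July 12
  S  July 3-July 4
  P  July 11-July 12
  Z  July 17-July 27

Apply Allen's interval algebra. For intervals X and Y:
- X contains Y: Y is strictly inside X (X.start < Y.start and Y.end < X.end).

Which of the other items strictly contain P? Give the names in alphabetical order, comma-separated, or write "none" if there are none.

Target P = [July 11, July 12].
A [July 14, July 17] → after → no.
G [July 17, July 26] → after → no.
K [July 6, July 16] → contains → yes.
L [July 17, July 20] → after → no.
Q [July 5, July 12] → finished-by → no.
R [July 11, July 15] → started-by → no.
S [July 3, July 4] → before → no.
Z [July 17, July 27] → after → no.
Result: K.

K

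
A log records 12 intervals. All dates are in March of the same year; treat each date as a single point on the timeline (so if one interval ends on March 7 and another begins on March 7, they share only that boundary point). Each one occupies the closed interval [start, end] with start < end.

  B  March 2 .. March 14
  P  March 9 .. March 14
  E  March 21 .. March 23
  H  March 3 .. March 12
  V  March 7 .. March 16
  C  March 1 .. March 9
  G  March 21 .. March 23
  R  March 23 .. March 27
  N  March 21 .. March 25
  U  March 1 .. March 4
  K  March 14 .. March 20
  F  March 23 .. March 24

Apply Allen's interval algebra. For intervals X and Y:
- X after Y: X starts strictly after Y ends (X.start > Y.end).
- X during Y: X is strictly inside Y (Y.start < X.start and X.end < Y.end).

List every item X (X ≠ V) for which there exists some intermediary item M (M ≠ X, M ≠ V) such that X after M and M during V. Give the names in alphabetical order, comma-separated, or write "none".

E, F, G, N, R

Target V = [March 7, March 16].
Intermediaries M with M during V: P.
Via P — items with X after P: E, F, G, N, R.
Union: E, F, G, N, R.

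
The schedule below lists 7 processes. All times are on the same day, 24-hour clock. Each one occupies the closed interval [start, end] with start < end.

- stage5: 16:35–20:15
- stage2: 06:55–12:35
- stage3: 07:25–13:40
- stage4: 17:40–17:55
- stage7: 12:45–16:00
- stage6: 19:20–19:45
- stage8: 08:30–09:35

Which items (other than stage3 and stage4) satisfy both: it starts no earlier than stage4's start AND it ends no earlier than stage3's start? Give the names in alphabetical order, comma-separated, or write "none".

stage6

Conditions: its start is no earlier than stage4's start (X.start >= 17:40) AND its end is no earlier than stage3's start (X.end >= 07:25).
stage2: start 06:55 >= 17:40? ✗; end 12:35 >= 07:25? ✓ → no.
stage5: start 16:35 >= 17:40? ✗; end 20:15 >= 07:25? ✓ → no.
stage6: start 19:20 >= 17:40? ✓; end 19:45 >= 07:25? ✓ → yes.
stage7: start 12:45 >= 17:40? ✗; end 16:00 >= 07:25? ✓ → no.
stage8: start 08:30 >= 17:40? ✗; end 09:35 >= 07:25? ✓ → no.
Result: stage6.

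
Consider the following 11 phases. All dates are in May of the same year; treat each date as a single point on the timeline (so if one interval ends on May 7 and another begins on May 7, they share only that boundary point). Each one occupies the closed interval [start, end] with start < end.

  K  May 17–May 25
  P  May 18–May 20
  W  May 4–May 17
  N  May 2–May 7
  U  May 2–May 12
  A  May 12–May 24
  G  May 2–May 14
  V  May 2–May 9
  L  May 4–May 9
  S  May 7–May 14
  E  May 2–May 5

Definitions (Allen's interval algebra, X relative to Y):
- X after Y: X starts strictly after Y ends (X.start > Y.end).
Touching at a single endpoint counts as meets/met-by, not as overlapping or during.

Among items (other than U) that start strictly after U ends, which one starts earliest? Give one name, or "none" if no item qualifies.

Target U = [May 2, May 12].
A [May 12, May 24] → met-by → excluded.
E [May 2, May 5] → starts → excluded.
G [May 2, May 14] → started-by → excluded.
K [May 17, May 25] → after → candidate.
L [May 4, May 9] → during → excluded.
N [May 2, May 7] → starts → excluded.
P [May 18, May 20] → after → candidate.
S [May 7, May 14] → overlapped-by → excluded.
V [May 2, May 9] → starts → excluded.
W [May 4, May 17] → overlapped-by → excluded.
Among candidates, earliest start is May 17 → K.

K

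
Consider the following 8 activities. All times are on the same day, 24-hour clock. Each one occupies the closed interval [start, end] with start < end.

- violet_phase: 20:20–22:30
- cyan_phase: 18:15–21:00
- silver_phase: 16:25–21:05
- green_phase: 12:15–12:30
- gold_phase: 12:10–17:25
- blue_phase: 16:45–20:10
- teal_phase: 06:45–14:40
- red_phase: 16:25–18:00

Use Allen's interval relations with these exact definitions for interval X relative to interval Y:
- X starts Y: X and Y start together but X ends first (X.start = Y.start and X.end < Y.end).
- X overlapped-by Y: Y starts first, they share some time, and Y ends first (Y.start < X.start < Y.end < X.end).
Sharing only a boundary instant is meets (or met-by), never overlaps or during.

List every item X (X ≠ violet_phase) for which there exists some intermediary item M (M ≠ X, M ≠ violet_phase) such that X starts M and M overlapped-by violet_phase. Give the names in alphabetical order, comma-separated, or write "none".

none

Target violet_phase = [20:20, 22:30].
Intermediaries M with M overlapped-by violet_phase: none.
Union: none.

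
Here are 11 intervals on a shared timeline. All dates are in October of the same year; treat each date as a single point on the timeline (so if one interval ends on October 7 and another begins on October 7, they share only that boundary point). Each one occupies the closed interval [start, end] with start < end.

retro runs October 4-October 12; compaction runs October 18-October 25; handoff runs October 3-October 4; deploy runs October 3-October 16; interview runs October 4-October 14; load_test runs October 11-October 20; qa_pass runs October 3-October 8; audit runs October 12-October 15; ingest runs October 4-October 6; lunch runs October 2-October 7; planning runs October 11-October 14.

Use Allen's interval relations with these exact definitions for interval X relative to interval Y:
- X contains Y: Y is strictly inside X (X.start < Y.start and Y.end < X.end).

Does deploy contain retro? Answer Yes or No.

Yes

deploy = [October 3, October 16], retro = [October 4, October 12].
Actual relation of deploy to retro: contains.
Asked whether 'contains' holds → Yes.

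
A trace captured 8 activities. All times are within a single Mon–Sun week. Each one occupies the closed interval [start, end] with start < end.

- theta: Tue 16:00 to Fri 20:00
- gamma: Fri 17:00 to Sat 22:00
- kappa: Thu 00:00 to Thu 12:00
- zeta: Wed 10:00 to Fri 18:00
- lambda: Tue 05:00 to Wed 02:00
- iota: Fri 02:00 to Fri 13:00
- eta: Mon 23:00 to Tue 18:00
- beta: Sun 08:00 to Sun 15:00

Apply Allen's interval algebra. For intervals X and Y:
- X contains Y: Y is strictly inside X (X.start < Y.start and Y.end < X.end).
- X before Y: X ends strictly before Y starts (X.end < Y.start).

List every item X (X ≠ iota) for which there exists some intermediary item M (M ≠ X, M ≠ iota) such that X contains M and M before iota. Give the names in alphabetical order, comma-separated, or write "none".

Target iota = [Fri 02:00, Fri 13:00].
Intermediaries M with M before iota: eta, kappa, lambda.
Via eta — items with X contains eta: none.
Via kappa — items with X contains kappa: theta, zeta.
Via lambda — items with X contains lambda: none.
Union: theta, zeta.

theta, zeta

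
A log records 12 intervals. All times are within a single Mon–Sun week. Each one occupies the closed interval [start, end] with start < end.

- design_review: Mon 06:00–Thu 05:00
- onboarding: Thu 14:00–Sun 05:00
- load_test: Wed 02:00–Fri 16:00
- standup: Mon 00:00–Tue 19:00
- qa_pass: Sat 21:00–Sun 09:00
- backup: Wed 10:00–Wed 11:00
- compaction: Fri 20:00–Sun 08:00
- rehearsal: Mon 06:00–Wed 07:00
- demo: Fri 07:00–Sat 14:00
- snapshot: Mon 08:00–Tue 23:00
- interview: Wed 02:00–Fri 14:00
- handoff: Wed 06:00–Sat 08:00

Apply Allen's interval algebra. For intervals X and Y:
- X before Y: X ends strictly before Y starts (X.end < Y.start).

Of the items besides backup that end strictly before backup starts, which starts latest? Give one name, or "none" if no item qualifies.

snapshot

Target backup = [Wed 10:00, Wed 11:00].
compaction [Fri 20:00, Sun 08:00] → after → excluded.
demo [Fri 07:00, Sat 14:00] → after → excluded.
design_review [Mon 06:00, Thu 05:00] → contains → excluded.
handoff [Wed 06:00, Sat 08:00] → contains → excluded.
interview [Wed 02:00, Fri 14:00] → contains → excluded.
load_test [Wed 02:00, Fri 16:00] → contains → excluded.
onboarding [Thu 14:00, Sun 05:00] → after → excluded.
qa_pass [Sat 21:00, Sun 09:00] → after → excluded.
rehearsal [Mon 06:00, Wed 07:00] → before → candidate.
snapshot [Mon 08:00, Tue 23:00] → before → candidate.
standup [Mon 00:00, Tue 19:00] → before → candidate.
Among candidates, latest start is Mon 08:00 → snapshot.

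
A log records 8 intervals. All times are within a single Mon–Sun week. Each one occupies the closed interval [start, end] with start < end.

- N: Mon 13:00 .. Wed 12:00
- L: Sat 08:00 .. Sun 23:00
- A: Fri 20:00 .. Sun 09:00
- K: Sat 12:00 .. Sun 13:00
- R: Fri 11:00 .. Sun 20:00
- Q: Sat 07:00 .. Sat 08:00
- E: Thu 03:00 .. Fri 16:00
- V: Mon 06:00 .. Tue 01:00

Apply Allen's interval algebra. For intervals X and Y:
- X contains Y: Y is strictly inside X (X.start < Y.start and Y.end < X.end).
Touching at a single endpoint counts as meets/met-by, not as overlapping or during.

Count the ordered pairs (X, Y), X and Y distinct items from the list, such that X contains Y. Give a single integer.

Checking all 56 ordered pairs for relation 'contains'; matching pairs in alphabetical order:
(A, Q): A contains Q ✓
(L, K): L contains K ✓
(R, A): R contains A ✓
(R, K): R contains K ✓
(R, Q): R contains Q ✓
Count: 5.

5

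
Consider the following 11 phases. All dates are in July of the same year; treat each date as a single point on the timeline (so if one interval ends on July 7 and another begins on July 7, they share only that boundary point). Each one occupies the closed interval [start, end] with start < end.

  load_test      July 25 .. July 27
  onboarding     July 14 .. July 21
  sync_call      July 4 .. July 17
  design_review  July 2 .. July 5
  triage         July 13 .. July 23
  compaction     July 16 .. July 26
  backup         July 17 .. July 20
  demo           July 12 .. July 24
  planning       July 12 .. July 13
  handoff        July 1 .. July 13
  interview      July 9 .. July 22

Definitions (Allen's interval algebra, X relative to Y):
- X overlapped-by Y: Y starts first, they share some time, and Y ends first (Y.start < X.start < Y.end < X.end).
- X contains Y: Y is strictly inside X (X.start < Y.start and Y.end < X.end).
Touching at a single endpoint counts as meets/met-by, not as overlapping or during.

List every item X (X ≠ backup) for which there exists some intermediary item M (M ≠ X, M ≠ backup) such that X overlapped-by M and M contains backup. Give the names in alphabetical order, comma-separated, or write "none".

Target backup = [July 17, July 20].
Intermediaries M with M contains backup: compaction, demo, interview, onboarding, triage.
Via compaction — items with X overlapped-by compaction: load_test.
Via demo — items with X overlapped-by demo: compaction.
Via interview — items with X overlapped-by interview: compaction, demo, triage.
Via onboarding — items with X overlapped-by onboarding: compaction.
Via triage — items with X overlapped-by triage: compaction.
Union: compaction, demo, load_test, triage.

compaction, demo, load_test, triage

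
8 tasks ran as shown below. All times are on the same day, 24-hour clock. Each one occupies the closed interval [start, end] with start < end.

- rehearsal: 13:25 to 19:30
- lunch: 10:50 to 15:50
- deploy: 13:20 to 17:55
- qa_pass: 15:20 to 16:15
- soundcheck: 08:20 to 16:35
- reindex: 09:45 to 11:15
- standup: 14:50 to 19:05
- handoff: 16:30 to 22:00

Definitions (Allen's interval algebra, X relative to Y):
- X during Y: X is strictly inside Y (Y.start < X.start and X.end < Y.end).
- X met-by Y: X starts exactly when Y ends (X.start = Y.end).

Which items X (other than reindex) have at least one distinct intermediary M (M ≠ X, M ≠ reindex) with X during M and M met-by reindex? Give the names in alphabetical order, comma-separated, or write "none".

none

Target reindex = [09:45, 11:15].
Intermediaries M with M met-by reindex: none.
Union: none.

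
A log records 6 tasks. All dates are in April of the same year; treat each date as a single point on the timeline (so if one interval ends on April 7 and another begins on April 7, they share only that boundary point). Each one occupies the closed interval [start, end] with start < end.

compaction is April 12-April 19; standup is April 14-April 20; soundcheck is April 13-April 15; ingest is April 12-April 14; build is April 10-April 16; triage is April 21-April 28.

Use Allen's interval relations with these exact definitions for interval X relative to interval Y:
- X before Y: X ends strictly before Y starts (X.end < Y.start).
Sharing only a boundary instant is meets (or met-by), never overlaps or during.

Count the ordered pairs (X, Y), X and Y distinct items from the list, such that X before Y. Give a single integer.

Checking all 30 ordered pairs for relation 'before'; matching pairs in alphabetical order:
(build, triage): build before triage ✓
(compaction, triage): compaction before triage ✓
(ingest, triage): ingest before triage ✓
(soundcheck, triage): soundcheck before triage ✓
(standup, triage): standup before triage ✓
Count: 5.

5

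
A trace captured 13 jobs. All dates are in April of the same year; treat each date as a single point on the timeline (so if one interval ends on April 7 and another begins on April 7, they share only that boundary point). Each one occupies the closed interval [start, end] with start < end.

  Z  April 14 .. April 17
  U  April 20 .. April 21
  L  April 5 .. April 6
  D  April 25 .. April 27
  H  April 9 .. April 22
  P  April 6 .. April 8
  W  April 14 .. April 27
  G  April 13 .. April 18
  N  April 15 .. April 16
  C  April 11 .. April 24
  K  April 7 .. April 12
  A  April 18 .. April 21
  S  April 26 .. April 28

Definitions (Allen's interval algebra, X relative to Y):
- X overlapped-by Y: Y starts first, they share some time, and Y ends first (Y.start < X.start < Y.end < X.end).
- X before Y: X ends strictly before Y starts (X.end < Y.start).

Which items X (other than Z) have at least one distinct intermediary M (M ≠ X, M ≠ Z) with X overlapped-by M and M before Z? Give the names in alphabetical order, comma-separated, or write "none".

Target Z = [April 14, April 17].
Intermediaries M with M before Z: K, L, P.
Via K — items with X overlapped-by K: C, H.
Via L — items with X overlapped-by L: none.
Via P — items with X overlapped-by P: K.
Union: C, H, K.

C, H, K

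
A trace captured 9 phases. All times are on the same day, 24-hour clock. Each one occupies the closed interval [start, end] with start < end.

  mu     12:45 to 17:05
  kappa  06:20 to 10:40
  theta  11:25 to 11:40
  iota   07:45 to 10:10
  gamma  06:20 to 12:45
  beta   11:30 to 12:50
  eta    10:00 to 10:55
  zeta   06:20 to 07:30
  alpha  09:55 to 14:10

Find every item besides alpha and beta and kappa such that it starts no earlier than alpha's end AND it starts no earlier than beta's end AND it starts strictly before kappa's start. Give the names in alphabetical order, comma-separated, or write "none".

none

Conditions: its start is no earlier than alpha's end (X.start >= 14:10) AND its start is no earlier than beta's end (X.start >= 12:50) AND its start is strictly before kappa's start (X.start < 06:20).
eta: start 10:00 >= 14:10? ✗; start 10:00 >= 12:50? ✗; start 10:00 < 06:20? ✗ → no.
gamma: start 06:20 >= 14:10? ✗; start 06:20 >= 12:50? ✗; start 06:20 < 06:20? ✗ → no.
iota: start 07:45 >= 14:10? ✗; start 07:45 >= 12:50? ✗; start 07:45 < 06:20? ✗ → no.
mu: start 12:45 >= 14:10? ✗; start 12:45 >= 12:50? ✗; start 12:45 < 06:20? ✗ → no.
theta: start 11:25 >= 14:10? ✗; start 11:25 >= 12:50? ✗; start 11:25 < 06:20? ✗ → no.
zeta: start 06:20 >= 14:10? ✗; start 06:20 >= 12:50? ✗; start 06:20 < 06:20? ✗ → no.
Result: none.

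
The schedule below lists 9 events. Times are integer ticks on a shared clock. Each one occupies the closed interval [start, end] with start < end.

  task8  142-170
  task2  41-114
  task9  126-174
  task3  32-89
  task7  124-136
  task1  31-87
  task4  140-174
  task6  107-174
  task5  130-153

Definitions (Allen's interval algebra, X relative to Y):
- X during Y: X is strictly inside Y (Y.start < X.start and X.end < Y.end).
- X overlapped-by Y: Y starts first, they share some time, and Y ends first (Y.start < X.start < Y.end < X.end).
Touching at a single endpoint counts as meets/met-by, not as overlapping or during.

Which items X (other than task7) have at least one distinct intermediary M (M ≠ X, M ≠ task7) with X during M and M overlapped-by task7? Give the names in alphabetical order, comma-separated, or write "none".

Target task7 = [124, 136].
Intermediaries M with M overlapped-by task7: task5, task9.
Via task5 — items with X during task5: none.
Via task9 — items with X during task9: task5, task8.
Union: task5, task8.

task5, task8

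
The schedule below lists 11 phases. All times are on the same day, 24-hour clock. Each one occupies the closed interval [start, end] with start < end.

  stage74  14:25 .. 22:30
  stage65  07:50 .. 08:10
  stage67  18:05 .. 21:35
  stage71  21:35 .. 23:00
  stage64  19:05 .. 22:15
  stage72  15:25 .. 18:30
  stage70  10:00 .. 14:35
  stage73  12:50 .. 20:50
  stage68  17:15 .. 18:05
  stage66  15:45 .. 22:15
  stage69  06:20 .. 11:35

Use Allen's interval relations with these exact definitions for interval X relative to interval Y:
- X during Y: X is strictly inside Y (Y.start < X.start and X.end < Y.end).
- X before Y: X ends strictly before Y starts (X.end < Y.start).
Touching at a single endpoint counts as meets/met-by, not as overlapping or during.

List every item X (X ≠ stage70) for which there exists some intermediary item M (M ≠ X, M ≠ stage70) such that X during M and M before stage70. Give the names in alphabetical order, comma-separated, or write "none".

none

Target stage70 = [10:00, 14:35].
Intermediaries M with M before stage70: stage65.
Via stage65 — items with X during stage65: none.
Union: none.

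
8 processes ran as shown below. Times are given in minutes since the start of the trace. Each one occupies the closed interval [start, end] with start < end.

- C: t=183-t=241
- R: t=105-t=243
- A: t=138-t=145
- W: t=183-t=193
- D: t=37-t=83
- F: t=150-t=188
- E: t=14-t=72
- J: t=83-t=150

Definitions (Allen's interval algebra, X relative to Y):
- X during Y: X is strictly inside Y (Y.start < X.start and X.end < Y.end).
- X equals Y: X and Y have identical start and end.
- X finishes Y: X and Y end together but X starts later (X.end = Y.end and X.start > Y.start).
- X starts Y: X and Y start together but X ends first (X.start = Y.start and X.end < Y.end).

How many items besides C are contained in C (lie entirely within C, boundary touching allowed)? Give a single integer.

Target C = [t=183, t=241].
A [t=138, t=145] → before → no.
D [t=37, t=83] → before → no.
E [t=14, t=72] → before → no.
F [t=150, t=188] → overlaps → no.
J [t=83, t=150] → before → no.
R [t=105, t=243] → contains → no.
W [t=183, t=193] → starts → counts.
Total: 1.

1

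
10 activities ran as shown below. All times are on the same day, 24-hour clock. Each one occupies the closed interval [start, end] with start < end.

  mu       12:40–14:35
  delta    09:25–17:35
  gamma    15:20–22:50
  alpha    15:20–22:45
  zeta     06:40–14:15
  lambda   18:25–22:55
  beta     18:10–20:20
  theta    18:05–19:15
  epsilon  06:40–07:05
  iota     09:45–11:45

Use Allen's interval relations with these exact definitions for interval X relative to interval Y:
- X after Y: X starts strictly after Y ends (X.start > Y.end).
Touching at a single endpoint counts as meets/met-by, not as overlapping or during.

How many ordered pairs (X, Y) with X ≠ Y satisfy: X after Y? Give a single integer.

27

Checking all 90 ordered pairs for relation 'after'; matching pairs in alphabetical order:
(alpha, epsilon): alpha after epsilon ✓
(alpha, iota): alpha after iota ✓
(alpha, mu): alpha after mu ✓
(alpha, zeta): alpha after zeta ✓
(beta, delta): beta after delta ✓
(beta, epsilon): beta after epsilon ✓
(beta, iota): beta after iota ✓
(beta, mu): beta after mu ✓
(beta, zeta): beta after zeta ✓
(delta, epsilon): delta after epsilon ✓
(gamma, epsilon): gamma after epsilon ✓
(gamma, iota): gamma after iota ✓
(gamma, mu): gamma after mu ✓
(gamma, zeta): gamma after zeta ✓
(iota, epsilon): iota after epsilon ✓
(lambda, delta): lambda after delta ✓
(lambda, epsilon): lambda after epsilon ✓
(lambda, iota): lambda after iota ✓
(lambda, mu): lambda after mu ✓
(lambda, zeta): lambda after zeta ✓
(mu, epsilon): mu after epsilon ✓
(mu, iota): mu after iota ✓
(theta, delta): theta after delta ✓
(theta, epsilon): theta after epsilon ✓
... plus 3 further pairs not listed.
Count: 27.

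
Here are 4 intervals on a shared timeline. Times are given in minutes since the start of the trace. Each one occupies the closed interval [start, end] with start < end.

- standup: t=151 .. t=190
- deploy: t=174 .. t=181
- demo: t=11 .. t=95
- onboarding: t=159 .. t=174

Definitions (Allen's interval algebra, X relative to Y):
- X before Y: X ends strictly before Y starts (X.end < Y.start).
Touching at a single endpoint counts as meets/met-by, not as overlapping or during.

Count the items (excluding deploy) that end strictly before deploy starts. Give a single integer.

Target deploy = [t=174, t=181].
demo [t=11, t=95] → before → counts.
onboarding [t=159, t=174] → meets → no.
standup [t=151, t=190] → contains → no.
Total: 1.

1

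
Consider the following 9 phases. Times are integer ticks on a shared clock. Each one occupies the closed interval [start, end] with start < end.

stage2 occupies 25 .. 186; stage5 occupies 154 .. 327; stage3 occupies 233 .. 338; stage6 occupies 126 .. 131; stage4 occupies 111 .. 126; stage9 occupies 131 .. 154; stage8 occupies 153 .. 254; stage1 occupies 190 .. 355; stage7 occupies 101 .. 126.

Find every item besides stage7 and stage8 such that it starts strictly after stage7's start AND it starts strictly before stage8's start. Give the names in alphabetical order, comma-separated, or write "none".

Conditions: its start is strictly after stage7's start (X.start > 101) AND its start is strictly before stage8's start (X.start < 153).
stage1: start 190 > 101? ✓; start 190 < 153? ✗ → no.
stage2: start 25 > 101? ✗; start 25 < 153? ✓ → no.
stage3: start 233 > 101? ✓; start 233 < 153? ✗ → no.
stage4: start 111 > 101? ✓; start 111 < 153? ✓ → yes.
stage5: start 154 > 101? ✓; start 154 < 153? ✗ → no.
stage6: start 126 > 101? ✓; start 126 < 153? ✓ → yes.
stage9: start 131 > 101? ✓; start 131 < 153? ✓ → yes.
Result: stage4, stage6, stage9.

stage4, stage6, stage9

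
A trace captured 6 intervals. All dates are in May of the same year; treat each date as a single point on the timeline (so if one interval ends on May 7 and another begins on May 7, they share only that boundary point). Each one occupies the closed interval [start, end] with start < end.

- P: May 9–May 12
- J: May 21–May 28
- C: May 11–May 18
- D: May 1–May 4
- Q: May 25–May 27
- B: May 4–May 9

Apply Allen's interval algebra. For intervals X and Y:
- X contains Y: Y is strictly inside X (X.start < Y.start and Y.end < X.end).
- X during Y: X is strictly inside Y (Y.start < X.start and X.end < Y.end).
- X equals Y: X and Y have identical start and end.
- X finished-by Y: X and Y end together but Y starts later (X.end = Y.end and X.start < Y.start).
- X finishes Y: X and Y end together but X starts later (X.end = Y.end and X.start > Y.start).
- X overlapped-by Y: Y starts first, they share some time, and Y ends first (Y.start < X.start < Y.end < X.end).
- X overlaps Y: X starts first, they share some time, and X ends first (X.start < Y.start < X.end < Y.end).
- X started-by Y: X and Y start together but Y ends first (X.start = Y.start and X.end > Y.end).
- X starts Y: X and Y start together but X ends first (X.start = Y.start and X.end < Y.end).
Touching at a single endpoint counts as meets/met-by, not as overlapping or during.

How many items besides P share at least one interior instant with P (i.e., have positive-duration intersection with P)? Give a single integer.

Target P = [May 9, May 12].
B [May 4, May 9] → meets → no.
C [May 11, May 18] → overlapped-by → counts.
D [May 1, May 4] → before → no.
J [May 21, May 28] → after → no.
Q [May 25, May 27] → after → no.
Total: 1.

1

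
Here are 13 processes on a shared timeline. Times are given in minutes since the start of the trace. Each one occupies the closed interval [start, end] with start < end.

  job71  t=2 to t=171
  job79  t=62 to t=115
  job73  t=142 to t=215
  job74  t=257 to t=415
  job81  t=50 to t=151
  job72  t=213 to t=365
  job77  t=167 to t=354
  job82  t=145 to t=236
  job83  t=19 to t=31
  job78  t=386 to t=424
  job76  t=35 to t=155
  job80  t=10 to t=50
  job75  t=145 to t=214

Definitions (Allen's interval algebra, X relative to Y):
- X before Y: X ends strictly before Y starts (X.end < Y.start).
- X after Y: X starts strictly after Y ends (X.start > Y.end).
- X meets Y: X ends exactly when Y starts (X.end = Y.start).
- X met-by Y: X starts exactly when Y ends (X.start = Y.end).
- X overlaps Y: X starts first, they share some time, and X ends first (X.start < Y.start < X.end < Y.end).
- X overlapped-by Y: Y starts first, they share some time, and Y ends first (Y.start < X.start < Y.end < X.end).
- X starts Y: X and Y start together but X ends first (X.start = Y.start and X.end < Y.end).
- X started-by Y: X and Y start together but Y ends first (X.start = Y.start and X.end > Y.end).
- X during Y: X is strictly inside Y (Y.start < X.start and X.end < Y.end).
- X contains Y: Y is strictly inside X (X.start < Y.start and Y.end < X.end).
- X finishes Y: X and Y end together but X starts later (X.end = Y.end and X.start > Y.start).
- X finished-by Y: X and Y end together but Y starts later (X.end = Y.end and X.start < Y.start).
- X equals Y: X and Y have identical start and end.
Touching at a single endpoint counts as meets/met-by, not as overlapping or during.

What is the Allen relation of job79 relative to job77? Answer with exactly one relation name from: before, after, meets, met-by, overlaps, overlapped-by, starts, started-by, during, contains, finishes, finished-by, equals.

job79 = [t=62, t=115]; job77 = [t=167, t=354].
Compare endpoints: job79.start < job77.start, job79.start < job77.end, job79.end < job77.start, job79.end < job77.end.
That pattern is 'before'.

before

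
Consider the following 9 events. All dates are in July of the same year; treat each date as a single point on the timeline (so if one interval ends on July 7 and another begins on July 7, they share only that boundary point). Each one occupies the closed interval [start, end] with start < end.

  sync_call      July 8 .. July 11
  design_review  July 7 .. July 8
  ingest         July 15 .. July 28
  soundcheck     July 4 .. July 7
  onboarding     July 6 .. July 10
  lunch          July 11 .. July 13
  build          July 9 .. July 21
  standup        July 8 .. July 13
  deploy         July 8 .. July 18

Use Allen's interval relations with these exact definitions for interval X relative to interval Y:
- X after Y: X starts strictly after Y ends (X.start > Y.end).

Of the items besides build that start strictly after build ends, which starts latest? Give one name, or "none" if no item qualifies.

Target build = [July 9, July 21].
deploy [July 8, July 18] → overlaps → excluded.
design_review [July 7, July 8] → before → excluded.
ingest [July 15, July 28] → overlapped-by → excluded.
lunch [July 11, July 13] → during → excluded.
onboarding [July 6, July 10] → overlaps → excluded.
soundcheck [July 4, July 7] → before → excluded.
standup [July 8, July 13] → overlaps → excluded.
sync_call [July 8, July 11] → overlaps → excluded.
No candidates → none.

none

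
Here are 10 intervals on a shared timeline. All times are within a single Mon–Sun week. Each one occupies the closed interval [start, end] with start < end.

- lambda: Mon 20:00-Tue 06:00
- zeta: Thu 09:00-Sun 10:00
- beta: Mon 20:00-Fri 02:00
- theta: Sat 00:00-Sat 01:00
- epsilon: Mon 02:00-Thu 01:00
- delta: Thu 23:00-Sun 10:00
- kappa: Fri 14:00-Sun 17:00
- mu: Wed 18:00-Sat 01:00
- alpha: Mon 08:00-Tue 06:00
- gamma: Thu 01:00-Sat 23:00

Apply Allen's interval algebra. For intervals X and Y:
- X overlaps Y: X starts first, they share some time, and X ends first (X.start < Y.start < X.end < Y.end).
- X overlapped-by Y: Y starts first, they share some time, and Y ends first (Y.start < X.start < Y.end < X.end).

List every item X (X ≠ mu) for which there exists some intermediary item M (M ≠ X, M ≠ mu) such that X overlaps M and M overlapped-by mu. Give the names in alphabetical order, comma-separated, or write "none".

beta, delta, gamma, zeta

Target mu = [Wed 18:00, Sat 01:00].
Intermediaries M with M overlapped-by mu: delta, gamma, kappa, zeta.
Via delta — items with X overlaps delta: beta, gamma.
Via gamma — items with X overlaps gamma: beta.
Via kappa — items with X overlaps kappa: delta, gamma, zeta.
Via zeta — items with X overlaps zeta: beta, gamma.
Union: beta, delta, gamma, zeta.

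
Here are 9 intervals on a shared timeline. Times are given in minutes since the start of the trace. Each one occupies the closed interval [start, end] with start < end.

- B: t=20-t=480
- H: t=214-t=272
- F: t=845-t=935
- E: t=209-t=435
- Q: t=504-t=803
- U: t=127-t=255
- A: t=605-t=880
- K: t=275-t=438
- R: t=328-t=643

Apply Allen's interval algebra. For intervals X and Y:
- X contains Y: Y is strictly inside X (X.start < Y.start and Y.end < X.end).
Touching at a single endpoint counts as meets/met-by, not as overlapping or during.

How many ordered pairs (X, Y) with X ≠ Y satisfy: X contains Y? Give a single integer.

Checking all 72 ordered pairs for relation 'contains'; matching pairs in alphabetical order:
(B, E): B contains E ✓
(B, H): B contains H ✓
(B, K): B contains K ✓
(B, U): B contains U ✓
(E, H): E contains H ✓
Count: 5.

5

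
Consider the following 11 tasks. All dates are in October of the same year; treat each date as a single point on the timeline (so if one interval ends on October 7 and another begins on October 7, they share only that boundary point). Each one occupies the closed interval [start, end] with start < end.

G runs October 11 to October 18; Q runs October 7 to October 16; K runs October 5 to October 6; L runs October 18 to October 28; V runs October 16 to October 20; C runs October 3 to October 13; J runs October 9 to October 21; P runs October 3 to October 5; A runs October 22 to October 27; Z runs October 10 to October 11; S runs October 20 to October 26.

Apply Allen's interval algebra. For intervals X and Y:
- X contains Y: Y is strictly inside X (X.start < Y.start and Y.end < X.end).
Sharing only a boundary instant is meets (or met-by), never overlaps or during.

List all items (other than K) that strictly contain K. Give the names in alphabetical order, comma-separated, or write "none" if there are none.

Target K = [October 5, October 6].
A [October 22, October 27] → after → no.
C [October 3, October 13] → contains → yes.
G [October 11, October 18] → after → no.
J [October 9, October 21] → after → no.
L [October 18, October 28] → after → no.
P [October 3, October 5] → meets → no.
Q [October 7, October 16] → after → no.
S [October 20, October 26] → after → no.
V [October 16, October 20] → after → no.
Z [October 10, October 11] → after → no.
Result: C.

C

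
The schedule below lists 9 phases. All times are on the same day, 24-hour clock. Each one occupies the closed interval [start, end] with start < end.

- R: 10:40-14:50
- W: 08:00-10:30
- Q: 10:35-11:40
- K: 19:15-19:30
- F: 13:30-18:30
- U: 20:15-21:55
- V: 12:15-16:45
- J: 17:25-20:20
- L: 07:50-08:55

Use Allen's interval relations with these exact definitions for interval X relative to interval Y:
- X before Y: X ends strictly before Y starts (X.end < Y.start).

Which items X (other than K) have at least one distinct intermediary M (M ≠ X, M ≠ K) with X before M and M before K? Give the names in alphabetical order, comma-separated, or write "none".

Target K = [19:15, 19:30].
Intermediaries M with M before K: F, L, Q, R, V, W.
Via F — items with X before F: L, Q, W.
Via L — items with X before L: none.
Via Q — items with X before Q: L, W.
Via R — items with X before R: L, W.
Via V — items with X before V: L, Q, W.
Via W — items with X before W: none.
Union: L, Q, W.

L, Q, W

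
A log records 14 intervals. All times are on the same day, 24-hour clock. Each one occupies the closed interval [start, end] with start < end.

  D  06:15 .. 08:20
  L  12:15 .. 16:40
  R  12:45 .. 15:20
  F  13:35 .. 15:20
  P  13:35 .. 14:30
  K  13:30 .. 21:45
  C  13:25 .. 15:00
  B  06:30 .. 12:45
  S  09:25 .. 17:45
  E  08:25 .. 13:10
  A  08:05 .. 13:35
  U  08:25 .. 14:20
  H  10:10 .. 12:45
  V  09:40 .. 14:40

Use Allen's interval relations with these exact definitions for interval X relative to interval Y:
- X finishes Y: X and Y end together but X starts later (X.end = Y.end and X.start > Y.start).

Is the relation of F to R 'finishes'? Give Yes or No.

F = [13:35, 15:20], R = [12:45, 15:20].
Actual relation of F to R: finishes.
Asked whether 'finishes' holds → Yes.

Yes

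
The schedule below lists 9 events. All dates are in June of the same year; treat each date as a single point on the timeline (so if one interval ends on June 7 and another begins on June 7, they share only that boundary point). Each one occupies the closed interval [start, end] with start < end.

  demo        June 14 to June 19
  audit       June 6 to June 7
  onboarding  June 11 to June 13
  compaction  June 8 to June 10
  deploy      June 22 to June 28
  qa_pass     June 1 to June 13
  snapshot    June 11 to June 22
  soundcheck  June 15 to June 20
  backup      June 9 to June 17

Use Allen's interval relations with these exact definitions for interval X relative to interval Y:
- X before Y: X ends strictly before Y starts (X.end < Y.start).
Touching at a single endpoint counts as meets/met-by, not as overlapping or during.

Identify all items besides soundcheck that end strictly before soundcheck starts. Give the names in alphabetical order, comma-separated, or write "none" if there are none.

Target soundcheck = [June 15, June 20].
audit [June 6, June 7] → before → yes.
backup [June 9, June 17] → overlaps → no.
compaction [June 8, June 10] → before → yes.
demo [June 14, June 19] → overlaps → no.
deploy [June 22, June 28] → after → no.
onboarding [June 11, June 13] → before → yes.
qa_pass [June 1, June 13] → before → yes.
snapshot [June 11, June 22] → contains → no.
Result: audit, compaction, onboarding, qa_pass.

audit, compaction, onboarding, qa_pass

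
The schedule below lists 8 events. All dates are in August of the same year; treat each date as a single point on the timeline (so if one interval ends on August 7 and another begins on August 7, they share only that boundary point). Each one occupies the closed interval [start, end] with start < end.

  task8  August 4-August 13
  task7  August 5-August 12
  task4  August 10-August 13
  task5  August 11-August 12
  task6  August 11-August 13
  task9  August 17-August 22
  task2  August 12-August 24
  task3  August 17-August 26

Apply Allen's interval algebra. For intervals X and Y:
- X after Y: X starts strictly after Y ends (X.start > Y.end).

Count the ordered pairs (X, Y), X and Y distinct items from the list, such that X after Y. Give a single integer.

Checking all 56 ordered pairs for relation 'after'; matching pairs in alphabetical order:
(task3, task4): task3 after task4 ✓
(task3, task5): task3 after task5 ✓
(task3, task6): task3 after task6 ✓
(task3, task7): task3 after task7 ✓
(task3, task8): task3 after task8 ✓
(task9, task4): task9 after task4 ✓
(task9, task5): task9 after task5 ✓
(task9, task6): task9 after task6 ✓
(task9, task7): task9 after task7 ✓
(task9, task8): task9 after task8 ✓
Count: 10.

10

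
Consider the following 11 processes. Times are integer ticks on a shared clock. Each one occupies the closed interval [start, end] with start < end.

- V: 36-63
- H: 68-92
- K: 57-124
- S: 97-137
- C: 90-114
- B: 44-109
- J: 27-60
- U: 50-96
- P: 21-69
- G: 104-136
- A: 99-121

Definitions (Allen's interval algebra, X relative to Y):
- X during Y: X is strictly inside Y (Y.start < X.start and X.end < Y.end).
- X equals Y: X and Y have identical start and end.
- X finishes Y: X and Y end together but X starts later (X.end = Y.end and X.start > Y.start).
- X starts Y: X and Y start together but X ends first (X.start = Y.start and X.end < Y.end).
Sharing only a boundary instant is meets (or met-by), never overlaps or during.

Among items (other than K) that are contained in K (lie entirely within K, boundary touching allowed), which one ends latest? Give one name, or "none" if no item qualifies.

Target K = [57, 124].
A [99, 121] → during → candidate.
B [44, 109] → overlaps → excluded.
C [90, 114] → during → candidate.
G [104, 136] → overlapped-by → excluded.
H [68, 92] → during → candidate.
J [27, 60] → overlaps → excluded.
P [21, 69] → overlaps → excluded.
S [97, 137] → overlapped-by → excluded.
U [50, 96] → overlaps → excluded.
V [36, 63] → overlaps → excluded.
Among candidates, latest end is 121 → A.

A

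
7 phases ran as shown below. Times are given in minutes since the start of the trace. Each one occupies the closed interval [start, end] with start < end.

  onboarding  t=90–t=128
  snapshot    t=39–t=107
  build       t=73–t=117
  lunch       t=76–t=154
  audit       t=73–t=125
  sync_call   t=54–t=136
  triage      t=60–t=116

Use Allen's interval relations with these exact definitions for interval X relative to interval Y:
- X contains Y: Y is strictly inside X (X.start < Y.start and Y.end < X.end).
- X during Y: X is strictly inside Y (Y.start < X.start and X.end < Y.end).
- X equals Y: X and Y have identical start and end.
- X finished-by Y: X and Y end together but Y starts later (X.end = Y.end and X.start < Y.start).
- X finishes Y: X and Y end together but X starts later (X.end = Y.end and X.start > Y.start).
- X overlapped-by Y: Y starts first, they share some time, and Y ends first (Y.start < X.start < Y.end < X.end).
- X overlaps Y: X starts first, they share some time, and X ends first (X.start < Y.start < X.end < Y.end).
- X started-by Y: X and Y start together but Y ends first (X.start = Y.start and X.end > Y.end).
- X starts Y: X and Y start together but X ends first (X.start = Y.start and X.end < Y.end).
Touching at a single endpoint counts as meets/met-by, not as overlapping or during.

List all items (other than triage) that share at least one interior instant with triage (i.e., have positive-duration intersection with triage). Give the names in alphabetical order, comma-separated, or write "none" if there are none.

audit, build, lunch, onboarding, snapshot, sync_call

Target triage = [t=60, t=116].
audit [t=73, t=125] → overlapped-by → yes.
build [t=73, t=117] → overlapped-by → yes.
lunch [t=76, t=154] → overlapped-by → yes.
onboarding [t=90, t=128] → overlapped-by → yes.
snapshot [t=39, t=107] → overlaps → yes.
sync_call [t=54, t=136] → contains → yes.
Result: audit, build, lunch, onboarding, snapshot, sync_call.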